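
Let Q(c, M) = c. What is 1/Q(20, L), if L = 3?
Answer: 1/20 ≈ 0.050000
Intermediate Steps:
1/Q(20, L) = 1/20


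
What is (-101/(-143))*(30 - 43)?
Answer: -101/11 ≈ -9.1818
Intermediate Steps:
(-101/(-143))*(30 - 43) = -101*(-1/143)*(-13) = (101/143)*(-13) = -101/11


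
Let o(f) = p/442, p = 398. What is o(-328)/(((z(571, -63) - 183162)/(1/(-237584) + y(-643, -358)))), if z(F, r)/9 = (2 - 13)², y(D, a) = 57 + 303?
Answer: -17020517561/9559936590672 ≈ -0.0017804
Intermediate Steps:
y(D, a) = 360
o(f) = 199/221 (o(f) = 398/442 = 398*(1/442) = 199/221)
z(F, r) = 1089 (z(F, r) = 9*(2 - 13)² = 9*(-11)² = 9*121 = 1089)
o(-328)/(((z(571, -63) - 183162)/(1/(-237584) + y(-643, -358)))) = 199/(221*(((1089 - 183162)/(1/(-237584) + 360)))) = 199/(221*((-182073/(-1/237584 + 360)))) = 199/(221*((-182073/85530239/237584))) = 199/(221*((-182073*237584/85530239))) = 199/(221*(-43257631632/85530239)) = (199/221)*(-85530239/43257631632) = -17020517561/9559936590672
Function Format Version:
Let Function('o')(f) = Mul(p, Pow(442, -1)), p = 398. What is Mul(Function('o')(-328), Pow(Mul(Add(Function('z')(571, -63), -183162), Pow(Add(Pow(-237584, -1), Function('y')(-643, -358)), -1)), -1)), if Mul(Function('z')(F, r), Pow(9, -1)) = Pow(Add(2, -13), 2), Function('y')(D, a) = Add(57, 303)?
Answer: Rational(-17020517561, 9559936590672) ≈ -0.0017804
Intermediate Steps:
Function('y')(D, a) = 360
Function('o')(f) = Rational(199, 221) (Function('o')(f) = Mul(398, Pow(442, -1)) = Mul(398, Rational(1, 442)) = Rational(199, 221))
Function('z')(F, r) = 1089 (Function('z')(F, r) = Mul(9, Pow(Add(2, -13), 2)) = Mul(9, Pow(-11, 2)) = Mul(9, 121) = 1089)
Mul(Function('o')(-328), Pow(Mul(Add(Function('z')(571, -63), -183162), Pow(Add(Pow(-237584, -1), Function('y')(-643, -358)), -1)), -1)) = Mul(Rational(199, 221), Pow(Mul(Add(1089, -183162), Pow(Add(Pow(-237584, -1), 360), -1)), -1)) = Mul(Rational(199, 221), Pow(Mul(-182073, Pow(Add(Rational(-1, 237584), 360), -1)), -1)) = Mul(Rational(199, 221), Pow(Mul(-182073, Pow(Rational(85530239, 237584), -1)), -1)) = Mul(Rational(199, 221), Pow(Mul(-182073, Rational(237584, 85530239)), -1)) = Mul(Rational(199, 221), Pow(Rational(-43257631632, 85530239), -1)) = Mul(Rational(199, 221), Rational(-85530239, 43257631632)) = Rational(-17020517561, 9559936590672)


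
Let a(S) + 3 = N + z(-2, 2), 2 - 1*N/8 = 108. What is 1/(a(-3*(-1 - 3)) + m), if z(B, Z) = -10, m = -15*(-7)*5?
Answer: -1/336 ≈ -0.0029762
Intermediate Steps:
N = -848 (N = 16 - 8*108 = 16 - 864 = -848)
m = 525 (m = 105*5 = 525)
a(S) = -861 (a(S) = -3 + (-848 - 10) = -3 - 858 = -861)
1/(a(-3*(-1 - 3)) + m) = 1/(-861 + 525) = 1/(-336) = -1/336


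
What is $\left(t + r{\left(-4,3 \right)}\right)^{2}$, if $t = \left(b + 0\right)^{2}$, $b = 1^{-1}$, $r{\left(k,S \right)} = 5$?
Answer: $36$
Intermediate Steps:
$b = 1$
$t = 1$ ($t = \left(1 + 0\right)^{2} = 1^{2} = 1$)
$\left(t + r{\left(-4,3 \right)}\right)^{2} = \left(1 + 5\right)^{2} = 6^{2} = 36$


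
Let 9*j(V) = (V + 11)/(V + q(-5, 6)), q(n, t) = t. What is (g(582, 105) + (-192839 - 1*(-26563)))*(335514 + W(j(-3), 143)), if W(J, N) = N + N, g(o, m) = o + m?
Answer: -55604786200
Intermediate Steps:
g(o, m) = m + o
j(V) = (11 + V)/(9*(6 + V)) (j(V) = ((V + 11)/(V + 6))/9 = ((11 + V)/(6 + V))/9 = (11 + V)/(9*(6 + V)))
W(J, N) = 2*N
(g(582, 105) + (-192839 - 1*(-26563)))*(335514 + W(j(-3), 143)) = ((105 + 582) + (-192839 - 1*(-26563)))*(335514 + 2*143) = (687 + (-192839 + 26563))*(335514 + 286) = (687 - 166276)*335800 = -165589*335800 = -55604786200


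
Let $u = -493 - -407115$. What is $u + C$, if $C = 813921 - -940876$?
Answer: $2161419$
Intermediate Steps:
$C = 1754797$ ($C = 813921 + 940876 = 1754797$)
$u = 406622$ ($u = -493 + 407115 = 406622$)
$u + C = 406622 + 1754797 = 2161419$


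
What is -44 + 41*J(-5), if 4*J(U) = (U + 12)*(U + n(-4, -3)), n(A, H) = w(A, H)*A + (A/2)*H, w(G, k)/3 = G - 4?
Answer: 27663/4 ≈ 6915.8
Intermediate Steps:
w(G, k) = -12 + 3*G (w(G, k) = 3*(G - 4) = 3*(-4 + G) = -12 + 3*G)
n(A, H) = A*(-12 + 3*A) + A*H/2 (n(A, H) = (-12 + 3*A)*A + (A/2)*H = A*(-12 + 3*A) + (A*(½))*H = A*(-12 + 3*A) + (A/2)*H = A*(-12 + 3*A) + A*H/2)
J(U) = (12 + U)*(102 + U)/4 (J(U) = ((U + 12)*(U + (½)*(-4)*(-24 - 3 + 6*(-4))))/4 = ((12 + U)*(U + (½)*(-4)*(-24 - 3 - 24)))/4 = ((12 + U)*(U + (½)*(-4)*(-51)))/4 = ((12 + U)*(U + 102))/4 = ((12 + U)*(102 + U))/4 = (12 + U)*(102 + U)/4)
-44 + 41*J(-5) = -44 + 41*(306 + (¼)*(-5)² + (57/2)*(-5)) = -44 + 41*(306 + (¼)*25 - 285/2) = -44 + 41*(306 + 25/4 - 285/2) = -44 + 41*(679/4) = -44 + 27839/4 = 27663/4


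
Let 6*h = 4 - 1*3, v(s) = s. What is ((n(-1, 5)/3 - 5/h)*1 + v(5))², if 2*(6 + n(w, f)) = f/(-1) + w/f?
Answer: 174724/225 ≈ 776.55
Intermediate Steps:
n(w, f) = -6 - f/2 + w/(2*f) (n(w, f) = -6 + (f/(-1) + w/f)/2 = -6 + (f*(-1) + w/f)/2 = -6 + (-f + w/f)/2 = -6 + (-f/2 + w/(2*f)) = -6 - f/2 + w/(2*f))
h = ⅙ (h = (4 - 1*3)/6 = (4 - 3)/6 = (⅙)*1 = ⅙ ≈ 0.16667)
((n(-1, 5)/3 - 5/h)*1 + v(5))² = ((((½)*(-1 - 1*5*(12 + 5))/5)/3 - 5/⅙)*1 + 5)² = ((((½)*(⅕)*(-1 - 1*5*17))*(⅓) - 5*6)*1 + 5)² = ((((½)*(⅕)*(-1 - 85))*(⅓) - 30)*1 + 5)² = ((((½)*(⅕)*(-86))*(⅓) - 30)*1 + 5)² = ((-43/5*⅓ - 30)*1 + 5)² = ((-43/15 - 30)*1 + 5)² = (-493/15*1 + 5)² = (-493/15 + 5)² = (-418/15)² = 174724/225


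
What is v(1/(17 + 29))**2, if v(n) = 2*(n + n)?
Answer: 4/529 ≈ 0.0075614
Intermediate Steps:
v(n) = 4*n (v(n) = 2*(2*n) = 4*n)
v(1/(17 + 29))**2 = (4/(17 + 29))**2 = (4/46)**2 = (4*(1/46))**2 = (2/23)**2 = 4/529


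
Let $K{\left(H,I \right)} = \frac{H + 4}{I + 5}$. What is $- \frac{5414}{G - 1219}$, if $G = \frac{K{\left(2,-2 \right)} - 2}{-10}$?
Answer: $\frac{5414}{1219} \approx 4.4413$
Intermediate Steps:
$K{\left(H,I \right)} = \frac{4 + H}{5 + I}$
$G = 0$ ($G = \frac{\frac{4 + 2}{5 - 2} - 2}{-10} = \left(\frac{1}{3} \cdot 6 - 2\right) \left(- \frac{1}{10}\right) = \left(2 - 2\right) \left(- \frac{1}{10}\right) = 0 \left(- \frac{1}{10}\right) = 0$)
$- \frac{5414}{G - 1219} = - \frac{5414}{0 - 1219} = - \frac{5414}{-1219} = \left(-5414\right) \left(- \frac{1}{1219}\right) = \frac{5414}{1219}$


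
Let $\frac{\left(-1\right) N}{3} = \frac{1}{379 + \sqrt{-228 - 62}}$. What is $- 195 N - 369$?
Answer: $- \frac{17629608}{47977} - \frac{195 i \sqrt{290}}{47977} \approx -367.46 - 0.069215 i$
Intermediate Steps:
$N = - \frac{3}{379 + i \sqrt{290}}$ ($N = - \frac{3}{379 + \sqrt{-228 - 62}} = - \frac{3}{379 + \sqrt{-290}} = - \frac{3}{379 + i \sqrt{290}} \approx -0.0078996 + 0.00035495 i$)
$- 195 N - 369 = - 195 \left(- \frac{379}{47977} + \frac{i \sqrt{290}}{47977}\right) - 369 = \left(\frac{73905}{47977} - \frac{195 i \sqrt{290}}{47977}\right) - 369 = - \frac{17629608}{47977} - \frac{195 i \sqrt{290}}{47977}$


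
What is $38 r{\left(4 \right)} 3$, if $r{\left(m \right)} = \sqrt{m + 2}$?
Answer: $114 \sqrt{6} \approx 279.24$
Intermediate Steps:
$r{\left(m \right)} = \sqrt{2 + m}$
$38 r{\left(4 \right)} 3 = 38 \sqrt{2 + 4} \cdot 3 = 38 \sqrt{6} \cdot 3 = 114 \sqrt{6}$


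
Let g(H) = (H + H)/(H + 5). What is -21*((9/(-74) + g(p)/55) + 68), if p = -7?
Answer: -5812443/4070 ≈ -1428.1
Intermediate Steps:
g(H) = 2*H/(5 + H) (g(H) = (2*H)/(5 + H) = 2*H/(5 + H))
-21*((9/(-74) + g(p)/55) + 68) = -21*((9/(-74) + (2*(-7)/(5 - 7))/55) + 68) = -21*((9*(-1/74) + (2*(-7)/(-2))*(1/55)) + 68) = -21*((-9/74 + (2*(-7)*(-½))*(1/55)) + 68) = -21*((-9/74 + 7*(1/55)) + 68) = -21*((-9/74 + 7/55) + 68) = -21*(23/4070 + 68) = -21*276783/4070 = -5812443/4070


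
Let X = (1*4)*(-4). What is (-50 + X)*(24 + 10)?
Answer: -2244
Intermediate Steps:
X = -16 (X = 4*(-4) = -16)
(-50 + X)*(24 + 10) = (-50 - 16)*(24 + 10) = -66*34 = -2244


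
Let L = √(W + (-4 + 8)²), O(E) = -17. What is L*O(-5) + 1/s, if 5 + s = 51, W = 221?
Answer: 1/46 - 17*√237 ≈ -261.69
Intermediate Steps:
s = 46 (s = -5 + 51 = 46)
L = √237 (L = √(221 + (-4 + 8)²) = √(221 + 4²) = √(221 + 16) = √237 ≈ 15.395)
L*O(-5) + 1/s = √237*(-17) + 1/46 = -17*√237 + 1/46 = 1/46 - 17*√237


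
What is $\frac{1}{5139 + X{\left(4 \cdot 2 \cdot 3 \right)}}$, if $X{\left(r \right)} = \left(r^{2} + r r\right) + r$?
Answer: $\frac{1}{6315} \approx 0.00015835$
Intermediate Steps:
$X{\left(r \right)} = r + 2 r^{2}$ ($X{\left(r \right)} = \left(r^{2} + r^{2}\right) + r = 2 r^{2} + r = r + 2 r^{2}$)
$\frac{1}{5139 + X{\left(4 \cdot 2 \cdot 3 \right)}} = \frac{1}{5139 + 4 \cdot 2 \cdot 3 \left(1 + 2 \cdot 4 \cdot 2 \cdot 3\right)} = \frac{1}{5139 + 8 \cdot 3 \left(1 + 2 \cdot 8 \cdot 3\right)} = \frac{1}{5139 + 24 \left(1 + 2 \cdot 24\right)} = \frac{1}{5139 + 24 \left(1 + 48\right)} = \frac{1}{5139 + 24 \cdot 49} = \frac{1}{5139 + 1176} = \frac{1}{6315}$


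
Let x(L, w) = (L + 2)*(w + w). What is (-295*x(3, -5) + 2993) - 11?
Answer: 17732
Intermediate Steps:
x(L, w) = 2*w*(2 + L) (x(L, w) = (2 + L)*(2*w) = 2*w*(2 + L))
(-295*x(3, -5) + 2993) - 11 = (-590*(-5)*(2 + 3) + 2993) - 11 = (-590*(-5)*5 + 2993) - 11 = (-295*(-50) + 2993) - 11 = (14750 + 2993) - 11 = 17743 - 11 = 17732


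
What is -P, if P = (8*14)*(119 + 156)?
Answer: -30800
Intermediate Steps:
P = 30800 (P = 112*275 = 30800)
-P = -1*30800 = -30800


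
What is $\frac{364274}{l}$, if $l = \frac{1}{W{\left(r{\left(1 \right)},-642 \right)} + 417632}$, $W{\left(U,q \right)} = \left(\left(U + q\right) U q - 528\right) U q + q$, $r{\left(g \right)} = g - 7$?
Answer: $-3503069574064292$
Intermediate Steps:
$r{\left(g \right)} = -7 + g$ ($r{\left(g \right)} = g - 7 = -7 + g$)
$W{\left(U,q \right)} = q + U q \left(-528 + U q \left(U + q\right)\right)$ ($W{\left(U,q \right)} = \left(U \left(U + q\right) q - 528\right) U q + q = \left(U q \left(U + q\right) - 528\right) U q + q = \left(-528 + U q \left(U + q\right)\right) U q + q = U \left(-528 + U q \left(U + q\right)\right) q + q = U q \left(-528 + U q \left(U + q\right)\right) + q = q + U q \left(-528 + U q \left(U + q\right)\right)$)
$l = - \frac{1}{9616578658}$ ($l = \frac{1}{- 642 \left(1 - 528 \left(-7 + 1\right) - 642 \left(-7 + 1\right)^{3} + \left(-7 + 1\right)^{2} \left(-642\right)^{2}\right) + 417632} = \frac{1}{- 642 \left(1 - -3168 - 642 \left(-6\right)^{3} + \left(-6\right)^{2} \cdot 412164\right) + 417632} = \frac{1}{- 642 \left(1 + 3168 - -138672 + 36 \cdot 412164\right) + 417632} = \frac{1}{- 642 \left(1 + 3168 + 138672 + 14837904\right) + 417632} = \frac{1}{\left(-642\right) 14979745 + 417632} = \frac{1}{-9616996290 + 417632} = \frac{1}{-9616578658} = - \frac{1}{9616578658} \approx -1.0399 \cdot 10^{-10}$)
$\frac{364274}{l} = \frac{364274}{- \frac{1}{9616578658}} = 364274 \left(-9616578658\right) = -3503069574064292$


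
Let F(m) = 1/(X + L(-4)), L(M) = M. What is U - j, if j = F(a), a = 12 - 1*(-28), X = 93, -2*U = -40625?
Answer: 3615623/178 ≈ 20313.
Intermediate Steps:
U = 40625/2 (U = -1/2*(-40625) = 40625/2 ≈ 20313.)
a = 40 (a = 12 + 28 = 40)
F(m) = 1/89 (F(m) = 1/(93 - 4) = 1/89)
j = 1/89 ≈ 0.011236
U - j = 40625/2 - 1*1/89 = 40625/2 - 1/89 = 3615623/178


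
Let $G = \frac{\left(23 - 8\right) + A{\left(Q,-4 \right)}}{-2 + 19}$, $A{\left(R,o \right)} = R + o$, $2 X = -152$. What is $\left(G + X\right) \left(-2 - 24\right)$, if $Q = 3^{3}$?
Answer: $\frac{32604}{17} \approx 1917.9$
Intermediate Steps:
$X = -76$ ($X = \frac{1}{2} \left(-152\right) = -76$)
$Q = 27$
$G = \frac{38}{17}$ ($G = \frac{\left(23 - 8\right) + \left(27 - 4\right)}{-2 + 19} = \frac{15 + 23}{17} = 38 \cdot \frac{1}{17} = \frac{38}{17} \approx 2.2353$)
$\left(G + X\right) \left(-2 - 24\right) = \left(\frac{38}{17} - 76\right) \left(-2 - 24\right) = - \frac{1254 \left(-2 - 24\right)}{17} = \left(- \frac{1254}{17}\right) \left(-26\right) = \frac{32604}{17}$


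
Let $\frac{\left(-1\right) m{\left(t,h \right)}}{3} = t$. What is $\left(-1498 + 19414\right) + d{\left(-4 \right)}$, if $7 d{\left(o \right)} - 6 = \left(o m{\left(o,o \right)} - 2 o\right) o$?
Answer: $\frac{125578}{7} \approx 17940.0$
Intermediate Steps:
$m{\left(t,h \right)} = - 3 t$
$d{\left(o \right)} = \frac{6}{7} + \frac{o \left(- 3 o^{2} - 2 o\right)}{7}$ ($d{\left(o \right)} = \frac{6}{7} + \frac{\left(o \left(- 3 o\right) - 2 o\right) o}{7} = \frac{6}{7} + \frac{\left(- 3 o^{2} - 2 o\right) o}{7} = \frac{6}{7} + \frac{o \left(- 3 o^{2} - 2 o\right)}{7}$)
$\left(-1498 + 19414\right) + d{\left(-4 \right)} = \left(-1498 + 19414\right) - \left(- \frac{6}{7} - \frac{192}{7} + \frac{32}{7}\right) = 17916 - - \frac{166}{7} = 17916 + \left(\frac{6}{7} + \frac{192}{7} - \frac{32}{7}\right) = 17916 + \frac{166}{7} = \frac{125578}{7}$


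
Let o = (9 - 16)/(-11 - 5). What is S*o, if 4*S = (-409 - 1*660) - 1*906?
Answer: -13825/64 ≈ -216.02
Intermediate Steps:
o = 7/16 (o = -7/(-16) = -7*(-1/16) = 7/16 ≈ 0.43750)
S = -1975/4 (S = ((-409 - 1*660) - 1*906)/4 = ((-409 - 660) - 906)/4 = (-1069 - 906)/4 = (¼)*(-1975) = -1975/4 ≈ -493.75)
S*o = -1975/4*7/16 = -13825/64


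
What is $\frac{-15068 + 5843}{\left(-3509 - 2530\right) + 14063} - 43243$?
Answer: $- \frac{346991057}{8024} \approx -43244.0$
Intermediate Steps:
$\frac{-15068 + 5843}{\left(-3509 - 2530\right) + 14063} - 43243 = - \frac{9225}{\left(-3509 - 2530\right) + 14063} - 43243 = - \frac{9225}{-6039 + 14063} - 43243 = - \frac{9225}{8024} - 43243 = - \frac{346991057}{8024}$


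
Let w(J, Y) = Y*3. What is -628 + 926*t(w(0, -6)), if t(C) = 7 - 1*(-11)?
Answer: 16040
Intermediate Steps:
w(J, Y) = 3*Y
t(C) = 18 (t(C) = 7 + 11 = 18)
-628 + 926*t(w(0, -6)) = -628 + 926*18 = -628 + 16668 = 16040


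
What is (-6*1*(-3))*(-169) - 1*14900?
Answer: -17942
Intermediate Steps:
(-6*1*(-3))*(-169) - 1*14900 = -6*(-3)*(-169) - 14900 = 18*(-169) - 14900 = -3042 - 14900 = -17942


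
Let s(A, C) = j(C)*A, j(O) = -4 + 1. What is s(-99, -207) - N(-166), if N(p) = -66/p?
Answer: 24618/83 ≈ 296.60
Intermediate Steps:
j(O) = -3
s(A, C) = -3*A
s(-99, -207) - N(-166) = -3*(-99) - (-66)/(-166) = 297 - (-66)*(-1)/166 = 297 - 1*33/83 = 297 - 33/83 = 24618/83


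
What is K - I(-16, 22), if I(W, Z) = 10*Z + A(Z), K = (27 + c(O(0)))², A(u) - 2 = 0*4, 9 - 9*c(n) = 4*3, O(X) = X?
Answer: 4402/9 ≈ 489.11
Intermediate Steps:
c(n) = -⅓ (c(n) = 1 - 4*3/9 = 1 - ⅑*12 = 1 - 4/3 = -⅓)
A(u) = 2 (A(u) = 2 + 0*4 = 2 + 0 = 2)
K = 6400/9 (K = (27 - ⅓)² = (80/3)² = 6400/9 ≈ 711.11)
I(W, Z) = 2 + 10*Z (I(W, Z) = 10*Z + 2 = 2 + 10*Z)
K - I(-16, 22) = 6400/9 - (2 + 10*22) = 6400/9 - (2 + 220) = 6400/9 - 1*222 = 6400/9 - 222 = 4402/9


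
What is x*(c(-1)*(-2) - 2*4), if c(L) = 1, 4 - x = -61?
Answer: -650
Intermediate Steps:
x = 65 (x = 4 - 1*(-61) = 4 + 61 = 65)
x*(c(-1)*(-2) - 2*4) = 65*(1*(-2) - 2*4) = 65*(-2 - 8) = 65*(-10) = -650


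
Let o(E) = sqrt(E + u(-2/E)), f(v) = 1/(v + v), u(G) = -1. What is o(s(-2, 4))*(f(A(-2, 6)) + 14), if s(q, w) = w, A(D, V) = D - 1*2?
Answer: 111*sqrt(3)/8 ≈ 24.032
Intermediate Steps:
A(D, V) = -2 + D (A(D, V) = D - 2 = -2 + D)
f(v) = 1/(2*v)
o(E) = sqrt(-1 + E) (o(E) = sqrt(E - 1) = sqrt(-1 + E))
o(s(-2, 4))*(f(A(-2, 6)) + 14) = sqrt(-1 + 4)*(1/(2*(-2 - 2)) + 14) = sqrt(3)*((1/2)/(-4) + 14) = sqrt(3)*((1/2)*(-1/4) + 14) = sqrt(3)*(-1/8 + 14) = sqrt(3)*(111/8) = 111*sqrt(3)/8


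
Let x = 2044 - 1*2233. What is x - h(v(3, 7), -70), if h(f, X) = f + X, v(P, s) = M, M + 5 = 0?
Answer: -114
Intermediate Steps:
x = -189 (x = 2044 - 2233 = -189)
M = -5 (M = -5 + 0 = -5)
v(P, s) = -5
h(f, X) = X + f
x - h(v(3, 7), -70) = -189 - (-70 - 5) = -189 - 1*(-75) = -189 + 75 = -114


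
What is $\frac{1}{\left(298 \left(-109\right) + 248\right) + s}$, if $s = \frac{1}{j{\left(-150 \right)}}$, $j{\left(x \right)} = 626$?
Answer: $- \frac{626}{20178483} \approx -3.1023 \cdot 10^{-5}$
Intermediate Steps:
$s = \frac{1}{626} \approx 0.0015974$
$\frac{1}{\left(298 \left(-109\right) + 248\right) + s} = \frac{1}{\left(298 \left(-109\right) + 248\right) + \frac{1}{626}} = \frac{1}{\left(-32482 + 248\right) + \frac{1}{626}} = \frac{1}{-32234 + \frac{1}{626}} = \frac{1}{- \frac{20178483}{626}} = - \frac{626}{20178483}$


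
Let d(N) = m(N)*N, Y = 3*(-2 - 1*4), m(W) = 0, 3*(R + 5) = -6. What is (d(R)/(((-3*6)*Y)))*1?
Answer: 0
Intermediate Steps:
R = -7 (R = -5 + (⅓)*(-6) = -5 - 2 = -7)
Y = -18 (Y = 3*(-2 - 4) = 3*(-6) = -18)
d(N) = 0 (d(N) = 0*N = 0)
(d(R)/(((-3*6)*Y)))*1 = (0/((-3*6*(-18))))*1 = (0/((-18*(-18))))*1 = (0/324)*1 = (0*(1/324))*1 = 0*1 = 0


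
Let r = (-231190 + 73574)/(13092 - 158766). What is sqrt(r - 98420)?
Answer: 2*I*sqrt(14503745989519)/24279 ≈ 313.72*I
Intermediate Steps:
r = 78808/72837 (r = -157616/(-145674) = -157616*(-1/145674) = 78808/72837 ≈ 1.0820)
sqrt(r - 98420) = sqrt(78808/72837 - 98420) = sqrt(-7168538732/72837) = 2*I*sqrt(14503745989519)/24279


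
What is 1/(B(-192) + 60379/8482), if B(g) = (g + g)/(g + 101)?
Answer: 771862/8751577 ≈ 0.088197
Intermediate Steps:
B(g) = 2*g/(101 + g) (B(g) = (2*g)/(101 + g) = 2*g/(101 + g))
1/(B(-192) + 60379/8482) = 1/(2*(-192)/(101 - 192) + 60379/8482) = 1/(2*(-192)/(-91) + 60379*(1/8482)) = 1/(2*(-192)*(-1/91) + 60379/8482) = 1/(384/91 + 60379/8482) = 1/(8751577/771862) = 771862/8751577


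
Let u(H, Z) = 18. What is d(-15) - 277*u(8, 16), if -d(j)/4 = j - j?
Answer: -4986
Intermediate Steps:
d(j) = 0 (d(j) = -4*(j - j) = -4*0 = 0)
d(-15) - 277*u(8, 16) = 0 - 277*18 = 0 - 4986 = -4986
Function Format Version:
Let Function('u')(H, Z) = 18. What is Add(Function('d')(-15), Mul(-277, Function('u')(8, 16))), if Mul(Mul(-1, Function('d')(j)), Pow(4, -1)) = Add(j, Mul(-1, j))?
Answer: -4986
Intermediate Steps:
Function('d')(j) = 0 (Function('d')(j) = Mul(-4, Add(j, Mul(-1, j))) = Mul(-4, 0) = 0)
Add(Function('d')(-15), Mul(-277, Function('u')(8, 16))) = Add(0, Mul(-277, 18)) = Add(0, -4986) = -4986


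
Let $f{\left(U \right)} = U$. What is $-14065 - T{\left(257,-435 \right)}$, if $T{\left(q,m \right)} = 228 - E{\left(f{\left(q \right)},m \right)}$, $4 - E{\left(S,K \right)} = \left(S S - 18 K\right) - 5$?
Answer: $-88163$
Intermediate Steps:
$E{\left(S,K \right)} = 9 - S^{2} + 18 K$ ($E{\left(S,K \right)} = 4 - \left(\left(S S - 18 K\right) - 5\right) = 4 - \left(\left(S^{2} - 18 K\right) - 5\right) = 4 - \left(-5 + S^{2} - 18 K\right) = 4 + \left(5 - S^{2} + 18 K\right) = 9 - S^{2} + 18 K$)
$T{\left(q,m \right)} = 219 + q^{2} - 18 m$ ($T{\left(q,m \right)} = 228 - \left(9 - q^{2} + 18 m\right) = 219 + q^{2} - 18 m$)
$-14065 - T{\left(257,-435 \right)} = -14065 - \left(219 + 257^{2} - -7830\right) = -14065 - \left(219 + 66049 + 7830\right) = -14065 - 74098 = -88163$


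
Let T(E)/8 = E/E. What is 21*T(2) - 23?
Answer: 145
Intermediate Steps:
T(E) = 8 (T(E) = 8*(E/E) = 8*1 = 8)
21*T(2) - 23 = 21*8 - 23 = 168 - 23 = 145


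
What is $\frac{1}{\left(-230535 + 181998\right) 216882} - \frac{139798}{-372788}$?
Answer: $\frac{183953226807143}{490533165941949} \approx 0.37501$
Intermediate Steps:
$\frac{1}{\left(-230535 + 181998\right) 216882} - \frac{139798}{-372788} = \frac{1}{-48537} \cdot \frac{1}{216882} - - \frac{69899}{186394} = \left(- \frac{1}{48537}\right) \frac{1}{216882} + \frac{69899}{186394} = - \frac{1}{10526801634} + \frac{69899}{186394} = \frac{183953226807143}{490533165941949}$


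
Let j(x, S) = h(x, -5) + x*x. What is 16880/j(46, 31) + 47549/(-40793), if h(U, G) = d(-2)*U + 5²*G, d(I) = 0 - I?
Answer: 589541273/84971819 ≈ 6.9381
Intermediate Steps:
d(I) = -I
h(U, G) = 2*U + 25*G (h(U, G) = (-1*(-2))*U + 5²*G = 2*U + 25*G)
j(x, S) = -125 + x² + 2*x (j(x, S) = (2*x + 25*(-5)) + x*x = (2*x - 125) + x² = (-125 + 2*x) + x² = -125 + x² + 2*x)
16880/j(46, 31) + 47549/(-40793) = 16880/(-125 + 46² + 2*46) + 47549/(-40793) = 16880/(-125 + 2116 + 92) + 47549*(-1/40793) = 16880/2083 - 47549/40793 = 589541273/84971819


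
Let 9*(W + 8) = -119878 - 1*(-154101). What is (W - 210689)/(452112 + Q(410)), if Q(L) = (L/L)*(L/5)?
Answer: -931025/2034873 ≈ -0.45753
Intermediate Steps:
W = 34151/9 (W = -8 + (-119878 - 1*(-154101))/9 = -8 + (-119878 + 154101)/9 = -8 + (⅑)*34223 = -8 + 34223/9 = 34151/9 ≈ 3794.6)
Q(L) = L/5 (Q(L) = 1*(L*(⅕)) = 1*(L/5) = L/5)
(W - 210689)/(452112 + Q(410)) = (34151/9 - 210689)/(452112 + (⅕)*410) = -1862050/(9*(452112 + 82)) = -1862050/9/452194 = -1862050/9*1/452194 = -931025/2034873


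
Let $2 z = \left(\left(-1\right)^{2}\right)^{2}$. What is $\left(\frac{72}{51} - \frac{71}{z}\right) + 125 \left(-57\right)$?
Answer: $- \frac{123515}{17} \approx -7265.6$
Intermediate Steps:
$z = \frac{1}{2}$ ($z = \frac{\left(\left(-1\right)^{2}\right)^{2}}{2} = \frac{1^{2}}{2} = \frac{1}{2} \cdot 1 = \frac{1}{2} \approx 0.5$)
$\left(\frac{72}{51} - \frac{71}{z}\right) + 125 \left(-57\right) = \left(\frac{72}{51} - 71 \frac{1}{\frac{1}{2}}\right) + 125 \left(-57\right) = \left(72 \cdot \frac{1}{51} - 142\right) - 7125 = \left(\frac{24}{17} - 142\right) - 7125 = - \frac{2390}{17} - 7125 = - \frac{123515}{17}$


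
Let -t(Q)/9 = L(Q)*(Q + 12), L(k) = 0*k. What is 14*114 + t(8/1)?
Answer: 1596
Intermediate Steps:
L(k) = 0
t(Q) = 0 (t(Q) = -0*(Q + 12) = -0*(12 + Q) = -9*0 = 0)
14*114 + t(8/1) = 14*114 + 0 = 1596 + 0 = 1596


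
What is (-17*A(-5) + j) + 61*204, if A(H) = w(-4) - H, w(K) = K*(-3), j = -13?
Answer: 12142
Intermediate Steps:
w(K) = -3*K
A(H) = 12 - H (A(H) = -3*(-4) - H = 12 - H)
(-17*A(-5) + j) + 61*204 = (-17*(12 - 1*(-5)) - 13) + 61*204 = (-17*(12 + 5) - 13) + 12444 = (-17*17 - 13) + 12444 = (-289 - 13) + 12444 = -302 + 12444 = 12142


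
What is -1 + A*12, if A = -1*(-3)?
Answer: 35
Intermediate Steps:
A = 3
-1 + A*12 = -1 + 3*12 = -1 + 36 = 35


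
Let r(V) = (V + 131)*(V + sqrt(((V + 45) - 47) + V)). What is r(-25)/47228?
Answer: -1325/23614 + 53*I*sqrt(13)/11807 ≈ -0.056111 + 0.016185*I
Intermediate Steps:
r(V) = (131 + V)*(V + sqrt(-2 + 2*V)) (r(V) = (131 + V)*(V + sqrt(((45 + V) - 47) + V)) = (131 + V)*(V + sqrt((-2 + V) + V)) = (131 + V)*(V + sqrt(-2 + 2*V)))
r(-25)/47228 = ((-25)**2 + 131*(-25) + 131*sqrt(-2 + 2*(-25)) - 25*sqrt(-2 + 2*(-25)))/47228 = (625 - 3275 + 131*sqrt(-2 - 50) - 25*sqrt(-2 - 50))*(1/47228) = (625 - 3275 + 131*sqrt(-52) - 50*I*sqrt(13))*(1/47228) = (625 - 3275 + 131*(2*I*sqrt(13)) - 50*I*sqrt(13))*(1/47228) = (625 - 3275 + 262*I*sqrt(13) - 50*I*sqrt(13))*(1/47228) = (-2650 + 212*I*sqrt(13))*(1/47228) = -1325/23614 + 53*I*sqrt(13)/11807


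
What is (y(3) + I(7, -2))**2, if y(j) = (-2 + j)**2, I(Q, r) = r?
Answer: 1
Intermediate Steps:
(y(3) + I(7, -2))**2 = ((-2 + 3)**2 - 2)**2 = (1**2 - 2)**2 = (1 - 2)**2 = (-1)**2 = 1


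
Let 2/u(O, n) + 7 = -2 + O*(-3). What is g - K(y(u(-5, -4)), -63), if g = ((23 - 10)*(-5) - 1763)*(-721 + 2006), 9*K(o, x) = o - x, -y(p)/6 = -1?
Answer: -7046963/3 ≈ -2.3490e+6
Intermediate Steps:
u(O, n) = 2/(-9 - 3*O) (u(O, n) = 2/(-7 + (-2 + O*(-3))) = 2/(-7 + (-2 - 3*O)) = 2/(-9 - 3*O))
y(p) = 6 (y(p) = -6*(-1) = 6)
K(o, x) = -x/9 + o/9 (K(o, x) = (o - x)/9 = -x/9 + o/9)
g = -2348980 (g = (13*(-5) - 1763)*1285 = (-65 - 1763)*1285 = -1828*1285 = -2348980)
g - K(y(u(-5, -4)), -63) = -2348980 - (-⅑*(-63) + (⅑)*6) = -2348980 - (7 + ⅔) = -2348980 - 1*23/3 = -2348980 - 23/3 = -7046963/3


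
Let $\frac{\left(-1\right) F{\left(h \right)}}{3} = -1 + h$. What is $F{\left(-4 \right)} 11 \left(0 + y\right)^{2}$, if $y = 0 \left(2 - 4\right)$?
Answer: $0$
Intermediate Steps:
$y = 0$ ($y = 0 \left(-2\right) = 0$)
$F{\left(h \right)} = 3 - 3 h$ ($F{\left(h \right)} = - 3 \left(-1 + h\right) = 3 - 3 h$)
$F{\left(-4 \right)} 11 \left(0 + y\right)^{2} = \left(3 - -12\right) 11 \left(0 + 0\right)^{2} = \left(3 + 12\right) 11 \cdot 0^{2} = 15 \cdot 11 \cdot 0 = 165 \cdot 0 = 0$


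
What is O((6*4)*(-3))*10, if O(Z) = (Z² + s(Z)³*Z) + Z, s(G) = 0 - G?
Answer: -268687440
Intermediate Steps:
s(G) = -G
O(Z) = Z + Z² - Z⁴ (O(Z) = (Z² + (-Z)³*Z) + Z = (Z² + (-Z³)*Z) + Z = (Z² - Z⁴) + Z = Z + Z² - Z⁴)
O((6*4)*(-3))*10 = (((6*4)*(-3))*(1 + (6*4)*(-3) - ((6*4)*(-3))³))*10 = ((24*(-3))*(1 + 24*(-3) - (24*(-3))³))*10 = -72*(1 - 72 - 1*(-72)³)*10 = -72*(1 - 72 - 1*(-373248))*10 = -72*(1 - 72 + 373248)*10 = -72*373177*10 = -26868744*10 = -268687440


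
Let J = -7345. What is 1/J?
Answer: -1/7345 ≈ -0.00013615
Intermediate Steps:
1/J = 1/(-7345) = -1/7345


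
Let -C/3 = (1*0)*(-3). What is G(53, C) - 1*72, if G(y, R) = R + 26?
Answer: -46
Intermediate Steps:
C = 0 (C = -3*1*0*(-3) = -0*(-3) = -3*0 = 0)
G(y, R) = 26 + R
G(53, C) - 1*72 = (26 + 0) - 1*72 = 26 - 72 = -46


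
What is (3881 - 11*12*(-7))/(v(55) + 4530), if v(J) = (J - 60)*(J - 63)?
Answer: 961/914 ≈ 1.0514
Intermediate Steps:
v(J) = (-63 + J)*(-60 + J) (v(J) = (-60 + J)*(-63 + J) = (-63 + J)*(-60 + J))
(3881 - 11*12*(-7))/(v(55) + 4530) = (3881 - 11*12*(-7))/((3780 + 55**2 - 123*55) + 4530) = (3881 - 132*(-7))/((3780 + 3025 - 6765) + 4530) = (3881 + 924)/(40 + 4530) = 4805/4570 = 4805*(1/4570) = 961/914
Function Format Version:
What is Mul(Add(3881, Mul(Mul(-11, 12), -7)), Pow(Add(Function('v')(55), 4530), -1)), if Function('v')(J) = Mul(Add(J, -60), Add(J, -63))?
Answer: Rational(961, 914) ≈ 1.0514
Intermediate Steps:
Function('v')(J) = Mul(Add(-63, J), Add(-60, J)) (Function('v')(J) = Mul(Add(-60, J), Add(-63, J)) = Mul(Add(-63, J), Add(-60, J)))
Mul(Add(3881, Mul(Mul(-11, 12), -7)), Pow(Add(Function('v')(55), 4530), -1)) = Mul(Add(3881, Mul(Mul(-11, 12), -7)), Pow(Add(Add(3780, Pow(55, 2), Mul(-123, 55)), 4530), -1)) = Mul(Add(3881, Mul(-132, -7)), Pow(Add(Add(3780, 3025, -6765), 4530), -1)) = Mul(Add(3881, 924), Pow(Add(40, 4530), -1)) = Mul(4805, Pow(4570, -1)) = Mul(4805, Rational(1, 4570)) = Rational(961, 914)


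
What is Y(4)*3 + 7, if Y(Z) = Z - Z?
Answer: 7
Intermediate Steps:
Y(Z) = 0
Y(4)*3 + 7 = 0*3 + 7 = 0 + 7 = 7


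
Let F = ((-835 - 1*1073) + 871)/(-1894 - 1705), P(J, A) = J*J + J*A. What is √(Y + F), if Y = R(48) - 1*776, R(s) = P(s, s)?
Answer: √13340195/59 ≈ 61.905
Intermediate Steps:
P(J, A) = J² + A*J
F = 17/59 (F = ((-835 - 1073) + 871)/(-3599) = (-1908 + 871)*(-1/3599) = -1037*(-1/3599) = 17/59 ≈ 0.28814)
R(s) = 2*s² (R(s) = s*(s + s) = s*(2*s) = 2*s²)
Y = 3832 (Y = 2*48² - 1*776 = 2*2304 - 776 = 4608 - 776 = 3832)
√(Y + F) = √(3832 + 17/59) = √(226105/59) = √13340195/59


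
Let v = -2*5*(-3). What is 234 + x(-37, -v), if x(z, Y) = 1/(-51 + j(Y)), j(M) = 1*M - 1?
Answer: 19187/82 ≈ 233.99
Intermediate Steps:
j(M) = -1 + M (j(M) = M - 1 = -1 + M)
v = 30 (v = -10*(-3) = 30)
x(z, Y) = 1/(-52 + Y) (x(z, Y) = 1/(-51 + (-1 + Y)) = 1/(-52 + Y))
234 + x(-37, -v) = 234 + 1/(-52 - 1*30) = 234 + 1/(-52 - 30) = 234 + 1/(-82) = 234 - 1/82 = 19187/82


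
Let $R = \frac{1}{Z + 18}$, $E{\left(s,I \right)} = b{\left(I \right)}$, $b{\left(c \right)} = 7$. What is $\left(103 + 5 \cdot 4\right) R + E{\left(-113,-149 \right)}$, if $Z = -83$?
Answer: $\frac{332}{65} \approx 5.1077$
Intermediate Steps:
$E{\left(s,I \right)} = 7$
$R = - \frac{1}{65}$ ($R = \frac{1}{-83 + 18} = \frac{1}{-65} = - \frac{1}{65} \approx -0.015385$)
$\left(103 + 5 \cdot 4\right) R + E{\left(-113,-149 \right)} = \left(103 + 5 \cdot 4\right) \left(- \frac{1}{65}\right) + 7 = \left(103 + 20\right) \left(- \frac{1}{65}\right) + 7 = 123 \left(- \frac{1}{65}\right) + 7 = - \frac{123}{65} + 7 = \frac{332}{65}$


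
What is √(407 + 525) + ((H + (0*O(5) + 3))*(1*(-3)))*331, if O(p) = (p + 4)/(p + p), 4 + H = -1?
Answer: 1986 + 2*√233 ≈ 2016.5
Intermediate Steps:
H = -5 (H = -4 - 1 = -5)
O(p) = (4 + p)/(2*p) (O(p) = (4 + p)/((2*p)) = (4 + p)*(1/(2*p)) = (4 + p)/(2*p))
√(407 + 525) + ((H + (0*O(5) + 3))*(1*(-3)))*331 = √(407 + 525) + ((-5 + (0*((½)*(4 + 5)/5) + 3))*(1*(-3)))*331 = √932 + ((-5 + (0*((½)*(⅕)*9) + 3))*(-3))*331 = 2*√233 + ((-5 + (0*(9/10) + 3))*(-3))*331 = 2*√233 + ((-5 + (0 + 3))*(-3))*331 = 2*√233 + ((-5 + 3)*(-3))*331 = 2*√233 - 2*(-3)*331 = 2*√233 + 6*331 = 2*√233 + 1986 = 1986 + 2*√233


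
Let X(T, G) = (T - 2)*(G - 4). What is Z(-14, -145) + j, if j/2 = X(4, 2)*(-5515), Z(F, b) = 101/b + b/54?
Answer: 345433121/7830 ≈ 44117.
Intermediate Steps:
X(T, G) = (-4 + G)*(-2 + T) (X(T, G) = (-2 + T)*(-4 + G) = (-4 + G)*(-2 + T))
Z(F, b) = 101/b + b/54 (Z(F, b) = 101/b + b*(1/54) = 101/b + b/54)
j = 44120 (j = 2*((8 - 4*4 - 2*2 + 2*4)*(-5515)) = 2*((8 - 16 - 4 + 8)*(-5515)) = 2*(-4*(-5515)) = 2*22060 = 44120)
Z(-14, -145) + j = (101/(-145) + (1/54)*(-145)) + 44120 = (101*(-1/145) - 145/54) + 44120 = (-101/145 - 145/54) + 44120 = -26479/7830 + 44120 = 345433121/7830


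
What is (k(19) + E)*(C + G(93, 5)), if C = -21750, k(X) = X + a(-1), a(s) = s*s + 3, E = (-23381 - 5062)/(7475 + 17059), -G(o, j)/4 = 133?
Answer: -1989927433/4089 ≈ -4.8665e+5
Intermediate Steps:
G(o, j) = -532 (G(o, j) = -4*133 = -532)
E = -9481/8178 (E = -28443/24534 = -28443*1/24534 = -9481/8178 ≈ -1.1593)
a(s) = 3 + s² (a(s) = s² + 3 = 3 + s²)
k(X) = 4 + X (k(X) = X + (3 + (-1)²) = X + (3 + 1) = X + 4 = 4 + X)
(k(19) + E)*(C + G(93, 5)) = ((4 + 19) - 9481/8178)*(-21750 - 532) = (23 - 9481/8178)*(-22282) = (178613/8178)*(-22282) = -1989927433/4089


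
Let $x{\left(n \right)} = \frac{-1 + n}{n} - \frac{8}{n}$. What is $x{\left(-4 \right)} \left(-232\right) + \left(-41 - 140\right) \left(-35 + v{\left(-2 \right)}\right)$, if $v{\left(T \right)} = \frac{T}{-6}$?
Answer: $\frac{16562}{3} \approx 5520.7$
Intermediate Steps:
$v{\left(T \right)} = - \frac{T}{6}$ ($v{\left(T \right)} = T \left(- \frac{1}{6}\right) = - \frac{T}{6}$)
$x{\left(n \right)} = - \frac{8}{n} + \frac{-1 + n}{n}$ ($x{\left(n \right)} = \frac{-1 + n}{n} - \frac{8}{n} = - \frac{8}{n} + \frac{-1 + n}{n}$)
$x{\left(-4 \right)} \left(-232\right) + \left(-41 - 140\right) \left(-35 + v{\left(-2 \right)}\right) = \frac{-9 - 4}{-4} \left(-232\right) + \left(-41 - 140\right) \left(-35 - - \frac{1}{3}\right) = \left(- \frac{1}{4}\right) \left(-13\right) \left(-232\right) - 181 \left(-35 + \frac{1}{3}\right) = \frac{13}{4} \left(-232\right) - - \frac{18824}{3} = -754 + \frac{18824}{3} = \frac{16562}{3}$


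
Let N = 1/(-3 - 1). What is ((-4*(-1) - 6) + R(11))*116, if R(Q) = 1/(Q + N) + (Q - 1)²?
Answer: 489288/43 ≈ 11379.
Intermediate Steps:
N = -¼ (N = 1/(-4) = -¼ ≈ -0.25000)
R(Q) = (-1 + Q)² + 1/(-¼ + Q) (R(Q) = 1/(Q - ¼) + (Q - 1)² = 1/(-¼ + Q) + (-1 + Q)² = (-1 + Q)² + 1/(-¼ + Q))
((-4*(-1) - 6) + R(11))*116 = ((-4*(-1) - 6) + (4 - (-1 + 11)² + 4*11*(-1 + 11)²)/(-1 + 4*11))*116 = ((4 - 6) + (4 - 1*10² + 4*11*10²)/(-1 + 44))*116 = (-2 + (4 - 1*100 + 4*11*100)/43)*116 = (-2 + (4 - 100 + 4400)/43)*116 = (-2 + (1/43)*4304)*116 = (-2 + 4304/43)*116 = (4218/43)*116 = 489288/43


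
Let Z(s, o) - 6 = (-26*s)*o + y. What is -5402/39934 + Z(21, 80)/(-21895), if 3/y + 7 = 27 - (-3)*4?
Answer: 5202550343/2797935776 ≈ 1.8594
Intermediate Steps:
y = 3/32 (y = 3/(-7 + (27 - (-3)*4)) = 3/(-7 + (27 - 1*(-12))) = 3/(-7 + (27 + 12)) = 3/(-7 + 39) = 3/32 ≈ 0.093750)
Z(s, o) = 195/32 - 26*o*s (Z(s, o) = 6 + ((-26*s)*o + 3/32) = 6 + (-26*o*s + 3/32) = 6 + (3/32 - 26*o*s) = 195/32 - 26*o*s)
-5402/39934 + Z(21, 80)/(-21895) = -5402/39934 + (195/32 - 26*80*21)/(-21895) = -5402*1/39934 + (195/32 - 43680)*(-1/21895) = -2701/19967 - 1397565/32*(-1/21895) = -2701/19967 + 279513/140128 = 5202550343/2797935776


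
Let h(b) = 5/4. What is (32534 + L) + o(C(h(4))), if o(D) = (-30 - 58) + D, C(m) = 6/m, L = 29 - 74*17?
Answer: 156109/5 ≈ 31222.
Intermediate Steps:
h(b) = 5/4 (h(b) = 5*(¼) = 5/4)
L = -1229 (L = 29 - 1258 = -1229)
o(D) = -88 + D
(32534 + L) + o(C(h(4))) = (32534 - 1229) + (-88 + 6/(5/4)) = 31305 + (-88 + 6*(⅘)) = 31305 + (-88 + 24/5) = 31305 - 416/5 = 156109/5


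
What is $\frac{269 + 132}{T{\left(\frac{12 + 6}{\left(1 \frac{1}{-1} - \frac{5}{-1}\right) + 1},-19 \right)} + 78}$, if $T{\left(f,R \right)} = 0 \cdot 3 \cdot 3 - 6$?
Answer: $\frac{401}{72} \approx 5.5694$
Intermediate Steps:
$T{\left(f,R \right)} = -6$ ($T{\left(f,R \right)} = 0 \cdot 3 - 6 = 0 - 6 = -6$)
$\frac{269 + 132}{T{\left(\frac{12 + 6}{\left(1 \frac{1}{-1} - \frac{5}{-1}\right) + 1},-19 \right)} + 78} = \frac{269 + 132}{-6 + 78} = \frac{401}{72}$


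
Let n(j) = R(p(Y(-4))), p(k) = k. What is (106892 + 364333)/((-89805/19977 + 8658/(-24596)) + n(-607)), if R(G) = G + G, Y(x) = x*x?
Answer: 989480454050/57015097 ≈ 17355.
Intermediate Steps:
Y(x) = x²
R(G) = 2*G
n(j) = 32 (n(j) = 2*(-4)² = 2*16 = 32)
(106892 + 364333)/((-89805/19977 + 8658/(-24596)) + n(-607)) = (106892 + 364333)/((-89805/19977 + 8658/(-24596)) + 32) = 471225/((-89805*1/19977 + 8658*(-1/24596)) + 32) = 471225/((-29935/6659 - 333/946) + 32) = 471225/(-30535957/6299414 + 32) = 471225/(171045291/6299414) = 471225*(6299414/171045291) = 989480454050/57015097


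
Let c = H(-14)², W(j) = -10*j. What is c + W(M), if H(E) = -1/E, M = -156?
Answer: 305761/196 ≈ 1560.0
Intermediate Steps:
c = 1/196 (c = (-1/(-14))² = (-1*(-1/14))² = (1/14)² = 1/196 ≈ 0.0051020)
c + W(M) = 1/196 - 10*(-156) = 1/196 + 1560 = 305761/196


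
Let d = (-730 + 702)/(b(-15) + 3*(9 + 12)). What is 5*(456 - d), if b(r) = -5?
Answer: 66190/29 ≈ 2282.4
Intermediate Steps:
d = -14/29 (d = (-730 + 702)/(-5 + 3*(9 + 12)) = -28/(-5 + 3*21) = -28/(-5 + 63) = -28/58 = -28*1/58 = -14/29 ≈ -0.48276)
5*(456 - d) = 5*(456 - 1*(-14/29)) = 5*(456 + 14/29) = 5*(13238/29) = 66190/29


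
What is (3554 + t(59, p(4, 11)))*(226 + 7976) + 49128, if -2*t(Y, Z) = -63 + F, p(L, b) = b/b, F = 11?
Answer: 29412288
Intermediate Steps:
p(L, b) = 1
t(Y, Z) = 26 (t(Y, Z) = -(-63 + 11)/2 = -½*(-52) = 26)
(3554 + t(59, p(4, 11)))*(226 + 7976) + 49128 = (3554 + 26)*(226 + 7976) + 49128 = 3580*8202 + 49128 = 29363160 + 49128 = 29412288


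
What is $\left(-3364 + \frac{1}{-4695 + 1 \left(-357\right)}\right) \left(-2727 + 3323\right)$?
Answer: $- \frac{2532244421}{1263} \approx -2.0049 \cdot 10^{6}$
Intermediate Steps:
$\left(-3364 + \frac{1}{-4695 + 1 \left(-357\right)}\right) \left(-2727 + 3323\right) = \left(-3364 + \frac{1}{-4695 - 357}\right) 596 = \left(-3364 + \frac{1}{-5052}\right) 596 = \left(-3364 - \frac{1}{5052}\right) 596 = \left(- \frac{16994929}{5052}\right) 596 = - \frac{2532244421}{1263}$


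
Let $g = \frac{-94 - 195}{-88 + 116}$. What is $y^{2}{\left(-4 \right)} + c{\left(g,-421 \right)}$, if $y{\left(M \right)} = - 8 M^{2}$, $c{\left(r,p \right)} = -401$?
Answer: $15983$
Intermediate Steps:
$g = - \frac{289}{28} \approx -10.321$
$y^{2}{\left(-4 \right)} + c{\left(g,-421 \right)} = \left(- 8 \left(-4\right)^{2}\right)^{2} - 401 = \left(\left(-8\right) 16\right)^{2} - 401 = \left(-128\right)^{2} - 401 = 16384 - 401 = 15983$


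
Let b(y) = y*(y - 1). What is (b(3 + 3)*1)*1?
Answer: 30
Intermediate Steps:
b(y) = y*(-1 + y)
(b(3 + 3)*1)*1 = (((3 + 3)*(-1 + (3 + 3)))*1)*1 = ((6*(-1 + 6))*1)*1 = ((6*5)*1)*1 = (30*1)*1 = 30*1 = 30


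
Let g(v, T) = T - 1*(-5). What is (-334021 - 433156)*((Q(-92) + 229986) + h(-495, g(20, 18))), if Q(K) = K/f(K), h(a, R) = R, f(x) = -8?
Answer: -352932874257/2 ≈ -1.7647e+11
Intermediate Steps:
g(v, T) = 5 + T (g(v, T) = T + 5 = 5 + T)
Q(K) = -K/8 (Q(K) = K/(-8) = K*(-⅛) = -K/8)
(-334021 - 433156)*((Q(-92) + 229986) + h(-495, g(20, 18))) = (-334021 - 433156)*((-⅛*(-92) + 229986) + (5 + 18)) = -767177*((23/2 + 229986) + 23) = -767177*(459995/2 + 23) = -767177*460041/2 = -352932874257/2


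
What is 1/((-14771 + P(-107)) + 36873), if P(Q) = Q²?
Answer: 1/33551 ≈ 2.9805e-5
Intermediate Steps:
1/((-14771 + P(-107)) + 36873) = 1/((-14771 + (-107)²) + 36873) = 1/((-14771 + 11449) + 36873) = 1/(-3322 + 36873) = 1/33551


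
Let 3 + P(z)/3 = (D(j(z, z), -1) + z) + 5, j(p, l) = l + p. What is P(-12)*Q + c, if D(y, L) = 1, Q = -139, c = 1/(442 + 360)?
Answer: 3009907/802 ≈ 3753.0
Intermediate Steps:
c = 1/802 ≈ 0.0012469
P(z) = 9 + 3*z (P(z) = -9 + 3*((1 + z) + 5) = -9 + 3*(6 + z) = -9 + (18 + 3*z) = 9 + 3*z)
P(-12)*Q + c = (9 + 3*(-12))*(-139) + 1/802 = (9 - 36)*(-139) + 1/802 = -27*(-139) + 1/802 = 3753 + 1/802 = 3009907/802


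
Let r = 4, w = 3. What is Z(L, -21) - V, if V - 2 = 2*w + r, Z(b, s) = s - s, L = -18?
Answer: -12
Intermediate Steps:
Z(b, s) = 0
V = 12 (V = 2 + (2*3 + 4) = 2 + (6 + 4) = 2 + 10 = 12)
Z(L, -21) - V = 0 - 1*12 = 0 - 12 = -12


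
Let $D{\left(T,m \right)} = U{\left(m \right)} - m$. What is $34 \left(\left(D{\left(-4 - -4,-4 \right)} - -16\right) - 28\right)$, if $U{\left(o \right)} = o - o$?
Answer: $-272$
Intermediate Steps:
$U{\left(o \right)} = 0$
$D{\left(T,m \right)} = - m$ ($D{\left(T,m \right)} = 0 - m = - m$)
$34 \left(\left(D{\left(-4 - -4,-4 \right)} - -16\right) - 28\right) = 34 \left(\left(\left(-1\right) \left(-4\right) - -16\right) - 28\right) = 34 \left(\left(4 + 16\right) - 28\right) = 34 \left(20 - 28\right) = 34 \left(-8\right) = -272$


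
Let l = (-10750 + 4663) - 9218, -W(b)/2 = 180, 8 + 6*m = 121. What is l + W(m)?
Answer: -15665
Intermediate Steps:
m = 113/6 (m = -4/3 + (⅙)*121 = -4/3 + 121/6 = 113/6 ≈ 18.833)
W(b) = -360 (W(b) = -2*180 = -360)
l = -15305 (l = -6087 - 9218 = -15305)
l + W(m) = -15305 - 360 = -15665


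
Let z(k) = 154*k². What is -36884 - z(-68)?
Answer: -748980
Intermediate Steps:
-36884 - z(-68) = -36884 - 154*(-68)² = -36884 - 154*4624 = -36884 - 1*712096 = -36884 - 712096 = -748980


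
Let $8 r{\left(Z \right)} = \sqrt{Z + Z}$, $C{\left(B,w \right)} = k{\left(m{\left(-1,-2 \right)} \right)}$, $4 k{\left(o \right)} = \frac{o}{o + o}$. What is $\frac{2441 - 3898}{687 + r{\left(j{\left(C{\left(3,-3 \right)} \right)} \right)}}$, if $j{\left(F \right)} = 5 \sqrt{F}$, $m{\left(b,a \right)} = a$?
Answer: $- \frac{3870077896876032}{1824806805184487} - \frac{320306880 \sqrt{2}}{1824806805184487} + \frac{58280 \sqrt[4]{2} \sqrt{5}}{1824806805184487} + \frac{352081322496 \cdot 2^{\frac{3}{4}} \sqrt{5}}{1824806805184487} \approx -2.1201$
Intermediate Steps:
$k{\left(o \right)} = \frac{1}{8}$ ($k{\left(o \right)} = \frac{o \frac{1}{o + o}}{4} = \frac{o \frac{1}{2 o}}{4} = \frac{1}{4} \cdot \frac{1}{2} = \frac{1}{8}$)
$C{\left(B,w \right)} = \frac{1}{8}$
$r{\left(Z \right)} = \frac{\sqrt{2} \sqrt{Z}}{8}$ ($r{\left(Z \right)} = \frac{\sqrt{Z + Z}}{8} = \frac{\sqrt{2 Z}}{8} = \frac{\sqrt{2} \sqrt{Z}}{8}$)
$\frac{2441 - 3898}{687 + r{\left(j{\left(C{\left(3,-3 \right)} \right)} \right)}} = \frac{2441 - 3898}{687 + \frac{\sqrt{2} \sqrt{\frac{5}{2 \sqrt{2}}}}{8}} = - \frac{1457}{687 + \frac{\sqrt{2} \sqrt{5 \frac{\sqrt{2}}{4}}}{8}} = - \frac{1457}{687 + \frac{\sqrt{2} \sqrt{\frac{5 \sqrt{2}}{4}}}{8}} = - \frac{1457}{687 + \frac{\sqrt{2} \frac{2^{\frac{3}{4}} \sqrt{10}}{4}}{8}} = - \frac{1457}{687 + \frac{2^{\frac{3}{4}} \sqrt{5}}{16}}$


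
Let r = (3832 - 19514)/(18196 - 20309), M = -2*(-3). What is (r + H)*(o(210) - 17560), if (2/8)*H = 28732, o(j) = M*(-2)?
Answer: -4267510370312/2113 ≈ -2.0196e+9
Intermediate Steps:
M = 6
o(j) = -12 (o(j) = 6*(-2) = -12)
H = 114928 (H = 4*28732 = 114928)
r = 15682/2113 (r = -15682/(-2113) = -15682*(-1/2113) = 15682/2113 ≈ 7.4217)
(r + H)*(o(210) - 17560) = (15682/2113 + 114928)*(-12 - 17560) = (242858546/2113)*(-17572) = -4267510370312/2113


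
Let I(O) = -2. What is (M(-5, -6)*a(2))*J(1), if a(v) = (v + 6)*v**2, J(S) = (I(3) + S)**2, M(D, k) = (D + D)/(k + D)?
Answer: 320/11 ≈ 29.091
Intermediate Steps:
M(D, k) = 2*D/(D + k) (M(D, k) = (2*D)/(D + k) = 2*D/(D + k))
J(S) = (-2 + S)**2
a(v) = v**2*(6 + v) (a(v) = (6 + v)*v**2 = v**2*(6 + v))
(M(-5, -6)*a(2))*J(1) = ((2*(-5)/(-5 - 6))*(2**2*(6 + 2)))*(-2 + 1)**2 = ((2*(-5)/(-11))*(4*8))*(-1)**2 = ((2*(-5)*(-1/11))*32)*1 = ((10/11)*32)*1 = (320/11)*1 = 320/11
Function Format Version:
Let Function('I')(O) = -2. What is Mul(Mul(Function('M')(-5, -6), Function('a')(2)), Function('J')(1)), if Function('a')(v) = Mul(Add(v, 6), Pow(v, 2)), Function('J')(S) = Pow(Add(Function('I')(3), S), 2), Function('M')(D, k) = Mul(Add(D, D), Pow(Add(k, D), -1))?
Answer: Rational(320, 11) ≈ 29.091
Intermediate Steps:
Function('M')(D, k) = Mul(2, D, Pow(Add(D, k), -1)) (Function('M')(D, k) = Mul(Mul(2, D), Pow(Add(D, k), -1)) = Mul(2, D, Pow(Add(D, k), -1)))
Function('J')(S) = Pow(Add(-2, S), 2)
Function('a')(v) = Mul(Pow(v, 2), Add(6, v)) (Function('a')(v) = Mul(Add(6, v), Pow(v, 2)) = Mul(Pow(v, 2), Add(6, v)))
Mul(Mul(Function('M')(-5, -6), Function('a')(2)), Function('J')(1)) = Mul(Mul(Mul(2, -5, Pow(Add(-5, -6), -1)), Mul(Pow(2, 2), Add(6, 2))), Pow(Add(-2, 1), 2)) = Mul(Mul(Mul(2, -5, Pow(-11, -1)), Mul(4, 8)), Pow(-1, 2)) = Mul(Mul(Mul(2, -5, Rational(-1, 11)), 32), 1) = Mul(Mul(Rational(10, 11), 32), 1) = Mul(Rational(320, 11), 1) = Rational(320, 11)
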